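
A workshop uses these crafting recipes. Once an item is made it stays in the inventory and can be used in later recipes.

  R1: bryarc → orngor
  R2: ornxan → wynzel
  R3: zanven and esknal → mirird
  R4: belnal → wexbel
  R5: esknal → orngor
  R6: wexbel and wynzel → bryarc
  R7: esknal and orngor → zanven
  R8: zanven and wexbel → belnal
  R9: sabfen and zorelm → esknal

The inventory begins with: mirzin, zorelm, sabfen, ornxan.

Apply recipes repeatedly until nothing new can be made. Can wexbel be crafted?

wexbel would need belnal (R4), but belnal is never obtained.

No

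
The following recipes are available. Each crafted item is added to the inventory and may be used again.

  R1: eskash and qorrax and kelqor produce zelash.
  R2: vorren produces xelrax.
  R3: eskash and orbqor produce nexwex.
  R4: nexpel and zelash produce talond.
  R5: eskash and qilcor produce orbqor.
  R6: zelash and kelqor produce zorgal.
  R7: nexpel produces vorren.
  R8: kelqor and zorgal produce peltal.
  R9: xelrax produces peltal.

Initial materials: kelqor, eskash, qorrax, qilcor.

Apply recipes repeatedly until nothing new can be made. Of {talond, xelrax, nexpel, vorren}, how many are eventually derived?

talond would need nexpel and zelash (R4), but nexpel is never obtained.
xelrax would need vorren (R2), but vorren is never obtained.
No rule produces nexpel, and it is not given.
vorren would need nexpel (R7), but nexpel is never obtained.
None of the 4 are reached.

0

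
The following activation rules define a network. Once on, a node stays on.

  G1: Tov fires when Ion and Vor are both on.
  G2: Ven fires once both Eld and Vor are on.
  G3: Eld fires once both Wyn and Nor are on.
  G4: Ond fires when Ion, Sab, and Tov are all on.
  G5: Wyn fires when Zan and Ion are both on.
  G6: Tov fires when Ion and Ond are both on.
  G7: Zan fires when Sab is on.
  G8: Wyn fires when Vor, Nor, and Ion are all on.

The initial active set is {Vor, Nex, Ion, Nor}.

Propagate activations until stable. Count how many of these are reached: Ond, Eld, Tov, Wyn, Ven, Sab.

Ion and Vor are on, so Tov fires (G1).
Vor, Nor, and Ion are on, so Wyn fires (G8).
Wyn and Nor are on, so Eld fires (G3).
Eld and Vor are on, so Ven fires (G2).
Ond would need Ion, Sab, and Tov (G4), but Sab never turns on.
Eld: reached.
Tov: reached.
Wyn: reached.
Ven: reached.
No rule produces Sab, and it is not given.
Reached: Eld, Tov, Wyn, and Ven — 4 of the 6.

4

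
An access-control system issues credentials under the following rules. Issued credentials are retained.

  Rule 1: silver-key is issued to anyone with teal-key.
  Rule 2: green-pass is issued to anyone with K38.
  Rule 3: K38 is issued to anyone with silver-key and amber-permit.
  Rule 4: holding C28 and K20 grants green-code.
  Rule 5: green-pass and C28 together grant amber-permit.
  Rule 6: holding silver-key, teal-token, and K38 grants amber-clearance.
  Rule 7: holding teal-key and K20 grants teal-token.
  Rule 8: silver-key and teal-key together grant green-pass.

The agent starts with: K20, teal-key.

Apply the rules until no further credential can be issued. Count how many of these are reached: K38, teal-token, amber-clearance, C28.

Holding teal-key and K20 grants teal-token (Rule 7).
K38 would need silver-key and amber-permit (Rule 3), but amber-permit is never granted.
teal-token: reached.
amber-clearance would need silver-key, teal-token, and K38 (Rule 6), but K38 is never granted.
No rule produces C28, and it is not given.
Reached: teal-token — 1 of the 4.

1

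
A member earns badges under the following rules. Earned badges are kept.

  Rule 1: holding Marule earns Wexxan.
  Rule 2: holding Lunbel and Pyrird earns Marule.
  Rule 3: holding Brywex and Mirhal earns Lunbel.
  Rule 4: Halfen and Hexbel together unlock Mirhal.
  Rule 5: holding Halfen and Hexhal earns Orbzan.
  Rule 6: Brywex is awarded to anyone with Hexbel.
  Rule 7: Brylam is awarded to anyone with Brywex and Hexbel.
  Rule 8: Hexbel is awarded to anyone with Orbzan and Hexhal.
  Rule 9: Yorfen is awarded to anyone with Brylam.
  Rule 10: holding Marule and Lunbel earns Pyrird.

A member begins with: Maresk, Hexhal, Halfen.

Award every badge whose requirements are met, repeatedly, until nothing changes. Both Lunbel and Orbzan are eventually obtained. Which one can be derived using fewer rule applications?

Orbzan: With Halfen and Hexhal, Orbzan is earned (Rule 5). [1 rule application]
Lunbel: With Halfen and Hexhal, Orbzan is earned (Rule 5). With Orbzan and Hexhal, Hexbel is earned (Rule 8). With Halfen and Hexbel, Mirhal is earned (Rule 4). With Hexbel, Brywex is earned (Rule 6). With Brywex and Mirhal, Lunbel is earned (Rule 3). [5 rule applications]
Orbzan needs fewer.

Orbzan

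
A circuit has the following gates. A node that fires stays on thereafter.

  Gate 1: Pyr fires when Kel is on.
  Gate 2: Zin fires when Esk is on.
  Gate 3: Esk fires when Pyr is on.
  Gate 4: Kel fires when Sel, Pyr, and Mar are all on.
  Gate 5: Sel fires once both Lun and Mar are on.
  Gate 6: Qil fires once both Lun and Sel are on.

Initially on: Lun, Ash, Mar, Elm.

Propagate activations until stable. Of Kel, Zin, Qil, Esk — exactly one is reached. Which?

Gate 5: Lun and Mar on → Sel on.
Lun and Sel are on, so Qil fires (Gate 6).
Zin would need Esk (Gate 2), but Esk never turns on. Esk would need Pyr (Gate 3), but Pyr never turns on. Kel would need Sel, Pyr, and Mar (Gate 4), but Pyr never turns on.

Qil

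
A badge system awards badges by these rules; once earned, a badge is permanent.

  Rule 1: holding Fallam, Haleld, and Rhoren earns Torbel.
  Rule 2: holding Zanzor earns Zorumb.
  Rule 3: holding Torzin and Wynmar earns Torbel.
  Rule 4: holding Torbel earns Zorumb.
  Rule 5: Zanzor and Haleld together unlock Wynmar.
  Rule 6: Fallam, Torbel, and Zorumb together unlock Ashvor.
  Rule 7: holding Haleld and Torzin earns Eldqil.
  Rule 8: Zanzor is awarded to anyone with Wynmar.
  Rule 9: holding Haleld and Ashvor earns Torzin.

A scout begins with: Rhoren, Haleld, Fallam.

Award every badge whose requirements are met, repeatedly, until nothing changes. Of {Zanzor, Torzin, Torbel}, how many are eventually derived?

With Fallam, Haleld, and Rhoren, Torbel is earned (Rule 1).
With Torbel, Zorumb is earned (Rule 4).
With Fallam, Torbel, and Zorumb, Ashvor is earned (Rule 6).
With Haleld and Ashvor, Torzin is earned (Rule 9).
Zanzor would need Wynmar (Rule 8), but Wynmar is never earned.
Torzin: reached.
Torbel: reached.
Reached: Torzin and Torbel — 2 of the 3.

2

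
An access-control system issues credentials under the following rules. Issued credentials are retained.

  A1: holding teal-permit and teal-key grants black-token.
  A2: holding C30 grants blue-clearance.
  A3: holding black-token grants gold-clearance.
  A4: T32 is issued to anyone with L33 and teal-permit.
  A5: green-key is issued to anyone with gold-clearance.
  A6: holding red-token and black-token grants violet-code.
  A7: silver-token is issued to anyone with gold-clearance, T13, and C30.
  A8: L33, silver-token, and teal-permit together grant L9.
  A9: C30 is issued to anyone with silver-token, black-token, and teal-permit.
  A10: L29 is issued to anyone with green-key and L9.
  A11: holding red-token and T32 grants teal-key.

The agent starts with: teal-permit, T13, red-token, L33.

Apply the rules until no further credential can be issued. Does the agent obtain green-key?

Yes

Holding L33 and teal-permit grants T32 (A4).
Holding red-token and T32 grants teal-key (A11).
Holding teal-permit and teal-key grants black-token (A1).
Holding black-token grants gold-clearance (A3).
Holding gold-clearance grants green-key (A5).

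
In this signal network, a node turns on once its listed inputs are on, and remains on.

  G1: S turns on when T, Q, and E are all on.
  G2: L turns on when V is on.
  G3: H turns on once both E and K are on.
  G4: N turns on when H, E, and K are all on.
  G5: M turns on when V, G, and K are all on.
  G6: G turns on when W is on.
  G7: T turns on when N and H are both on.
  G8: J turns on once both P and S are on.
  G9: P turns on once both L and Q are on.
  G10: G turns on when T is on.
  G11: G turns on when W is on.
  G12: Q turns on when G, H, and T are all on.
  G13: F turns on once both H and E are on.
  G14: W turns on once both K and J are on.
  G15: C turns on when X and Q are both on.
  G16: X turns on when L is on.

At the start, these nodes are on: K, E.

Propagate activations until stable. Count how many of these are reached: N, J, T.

2

G3: E and K on → H on.
G4: H, E, and K on → N on.
G7: N and H on → T on.
N: reached.
J would need P and S (G8), but P never turns on.
T: reached.
Reached: N and T — 2 of the 3.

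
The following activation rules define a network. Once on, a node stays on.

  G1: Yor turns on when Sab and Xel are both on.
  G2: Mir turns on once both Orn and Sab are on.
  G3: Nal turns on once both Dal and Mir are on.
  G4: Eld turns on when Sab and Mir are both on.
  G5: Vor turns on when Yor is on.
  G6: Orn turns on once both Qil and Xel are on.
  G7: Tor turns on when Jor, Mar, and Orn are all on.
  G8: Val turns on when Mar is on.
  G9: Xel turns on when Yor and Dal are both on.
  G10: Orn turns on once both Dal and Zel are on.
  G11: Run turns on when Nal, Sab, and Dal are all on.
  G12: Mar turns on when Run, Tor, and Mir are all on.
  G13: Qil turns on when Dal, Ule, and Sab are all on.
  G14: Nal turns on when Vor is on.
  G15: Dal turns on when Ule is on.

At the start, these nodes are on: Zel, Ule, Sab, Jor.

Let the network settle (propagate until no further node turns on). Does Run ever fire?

Ule is on, so Dal turns on (G15).
Dal and Zel are on, so Orn turns on (G10).
G2: Orn and Sab on → Mir on.
Dal and Mir are on, so Nal turns on (G3).
G11: Nal, Sab, and Dal on → Run on.

Yes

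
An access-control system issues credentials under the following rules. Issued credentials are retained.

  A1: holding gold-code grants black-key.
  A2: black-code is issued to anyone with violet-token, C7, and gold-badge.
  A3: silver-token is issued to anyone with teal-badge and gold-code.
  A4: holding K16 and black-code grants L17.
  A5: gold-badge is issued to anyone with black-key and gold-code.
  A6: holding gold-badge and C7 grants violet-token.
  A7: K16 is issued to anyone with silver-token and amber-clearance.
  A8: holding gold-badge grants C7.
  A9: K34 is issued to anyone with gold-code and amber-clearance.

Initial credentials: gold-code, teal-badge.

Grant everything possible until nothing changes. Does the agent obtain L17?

L17 would need K16 and black-code (A4), but K16 is never granted.

No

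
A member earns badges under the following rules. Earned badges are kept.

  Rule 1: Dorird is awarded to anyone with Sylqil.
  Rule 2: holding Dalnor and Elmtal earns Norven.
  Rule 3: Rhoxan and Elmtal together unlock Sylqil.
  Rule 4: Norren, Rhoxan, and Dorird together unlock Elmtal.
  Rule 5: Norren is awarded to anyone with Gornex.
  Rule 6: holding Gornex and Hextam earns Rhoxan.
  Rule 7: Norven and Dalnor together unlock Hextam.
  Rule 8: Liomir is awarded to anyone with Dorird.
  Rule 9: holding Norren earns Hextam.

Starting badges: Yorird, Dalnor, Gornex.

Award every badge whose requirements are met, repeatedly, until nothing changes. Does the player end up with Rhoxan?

With Gornex, Norren is earned (Rule 5).
With Norren, Hextam is earned (Rule 9).
With Gornex and Hextam, Rhoxan is earned (Rule 6).

Yes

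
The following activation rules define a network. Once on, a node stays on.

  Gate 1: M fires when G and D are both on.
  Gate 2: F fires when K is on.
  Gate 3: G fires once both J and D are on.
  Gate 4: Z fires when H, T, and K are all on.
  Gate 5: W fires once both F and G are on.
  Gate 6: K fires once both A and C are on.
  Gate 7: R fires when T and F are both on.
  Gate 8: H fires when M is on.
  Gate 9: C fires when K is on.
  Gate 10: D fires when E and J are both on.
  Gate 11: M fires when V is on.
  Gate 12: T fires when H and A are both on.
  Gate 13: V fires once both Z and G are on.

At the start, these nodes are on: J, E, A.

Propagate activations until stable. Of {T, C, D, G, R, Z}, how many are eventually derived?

3

E and J are on, so D fires (Gate 10).
J and D are on, so G fires (Gate 3).
Gate 1: G and D on → M on.
Gate 8: M on → H on.
H and A are on, so T fires (Gate 12).
T: reached.
C would need K (Gate 9), but K never turns on.
D: reached.
G: reached.
R would need T and F (Gate 7), but F never turns on.
Z would need H, T, and K (Gate 4), but K never turns on.
Reached: T, D, and G — 3 of the 6.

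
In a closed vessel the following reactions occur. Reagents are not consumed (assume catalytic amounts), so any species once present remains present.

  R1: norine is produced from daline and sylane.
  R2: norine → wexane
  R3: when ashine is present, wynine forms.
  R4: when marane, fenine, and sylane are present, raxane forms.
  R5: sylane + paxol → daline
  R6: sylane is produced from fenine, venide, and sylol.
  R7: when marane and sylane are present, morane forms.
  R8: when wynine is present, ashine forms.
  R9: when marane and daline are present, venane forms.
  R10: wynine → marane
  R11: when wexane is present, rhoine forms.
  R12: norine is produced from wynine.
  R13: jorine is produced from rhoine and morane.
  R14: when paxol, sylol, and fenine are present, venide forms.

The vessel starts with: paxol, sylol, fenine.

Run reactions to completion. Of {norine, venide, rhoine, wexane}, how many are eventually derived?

paxol, sylol, and fenine present → venide forms (R14).
fenine, venide, and sylol present → sylane forms (R6).
sylane and paxol present → daline forms (R5).
daline and sylane present → norine forms (R1).
norine present → wexane forms (R2).
wexane present → rhoine forms (R11).
norine: reached.
venide: reached.
rhoine: reached.
wexane: reached.
All 4 are reached.

4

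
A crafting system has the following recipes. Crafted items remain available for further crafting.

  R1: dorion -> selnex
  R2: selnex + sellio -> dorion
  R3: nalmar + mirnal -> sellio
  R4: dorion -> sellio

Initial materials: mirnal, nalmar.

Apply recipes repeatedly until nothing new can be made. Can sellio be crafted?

Using R3, nalmar and mirnal make sellio.

Yes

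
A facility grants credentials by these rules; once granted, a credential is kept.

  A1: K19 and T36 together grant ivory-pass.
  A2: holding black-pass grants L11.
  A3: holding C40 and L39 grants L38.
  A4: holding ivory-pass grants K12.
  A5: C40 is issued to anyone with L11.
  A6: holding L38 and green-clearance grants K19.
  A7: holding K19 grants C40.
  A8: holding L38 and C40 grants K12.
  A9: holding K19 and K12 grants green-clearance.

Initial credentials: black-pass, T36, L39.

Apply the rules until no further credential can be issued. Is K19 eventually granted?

K19 would need L38 and green-clearance (A6), but green-clearance is never granted.

No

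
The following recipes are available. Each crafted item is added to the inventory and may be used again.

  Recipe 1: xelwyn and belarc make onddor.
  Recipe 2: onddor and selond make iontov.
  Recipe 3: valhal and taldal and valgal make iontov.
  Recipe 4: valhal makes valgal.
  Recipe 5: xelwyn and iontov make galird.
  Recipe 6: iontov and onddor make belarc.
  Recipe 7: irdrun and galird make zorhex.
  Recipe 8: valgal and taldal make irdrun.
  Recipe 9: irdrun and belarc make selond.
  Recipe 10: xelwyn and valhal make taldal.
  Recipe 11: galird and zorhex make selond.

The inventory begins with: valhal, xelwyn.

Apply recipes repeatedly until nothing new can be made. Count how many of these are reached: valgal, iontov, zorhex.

3

xelwyn and valhal → taldal (Recipe 10).
valhal → valgal (Recipe 4).
Using Recipe 8, valgal and taldal make irdrun.
Using Recipe 3, valhal, taldal, and valgal make iontov.
xelwyn and iontov → galird (Recipe 5).
irdrun and galird → zorhex (Recipe 7).
valgal: reached.
iontov: reached.
zorhex: reached.
All 3 are reached.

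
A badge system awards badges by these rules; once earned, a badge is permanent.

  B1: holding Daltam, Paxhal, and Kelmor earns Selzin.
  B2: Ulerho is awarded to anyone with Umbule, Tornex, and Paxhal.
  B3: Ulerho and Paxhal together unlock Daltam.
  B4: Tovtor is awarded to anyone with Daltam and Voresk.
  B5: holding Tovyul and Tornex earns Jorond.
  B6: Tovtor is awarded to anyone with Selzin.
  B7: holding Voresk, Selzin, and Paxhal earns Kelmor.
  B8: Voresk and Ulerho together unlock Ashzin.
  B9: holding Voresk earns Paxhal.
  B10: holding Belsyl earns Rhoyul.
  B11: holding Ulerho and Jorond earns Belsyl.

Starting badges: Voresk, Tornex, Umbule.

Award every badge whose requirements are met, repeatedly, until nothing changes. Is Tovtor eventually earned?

Yes

With Voresk, Paxhal is earned (B9).
With Umbule, Tornex, and Paxhal, Ulerho is earned (B2).
With Ulerho and Paxhal, Daltam is earned (B3).
With Daltam and Voresk, Tovtor is earned (B4).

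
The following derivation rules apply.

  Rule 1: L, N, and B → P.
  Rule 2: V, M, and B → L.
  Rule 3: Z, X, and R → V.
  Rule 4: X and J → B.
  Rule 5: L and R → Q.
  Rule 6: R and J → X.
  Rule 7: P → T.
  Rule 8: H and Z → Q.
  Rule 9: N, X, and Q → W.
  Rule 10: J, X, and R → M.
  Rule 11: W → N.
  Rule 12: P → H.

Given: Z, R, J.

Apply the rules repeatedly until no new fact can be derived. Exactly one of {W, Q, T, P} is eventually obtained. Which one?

Q

From R and J, Rule 6 gives X.
J, X, and R hold, so M follows (Rule 10).
From Z, X, and R, Rule 3 gives V.
X and J hold, so B follows (Rule 4).
From V, M, and B, Rule 2 gives L.
L and R hold, so Q follows (Rule 5).
P would need L, N, and B (Rule 1), but N is never established. T would need P (Rule 7), but P is never established. W would need N, X, and Q (Rule 9), but N is never established.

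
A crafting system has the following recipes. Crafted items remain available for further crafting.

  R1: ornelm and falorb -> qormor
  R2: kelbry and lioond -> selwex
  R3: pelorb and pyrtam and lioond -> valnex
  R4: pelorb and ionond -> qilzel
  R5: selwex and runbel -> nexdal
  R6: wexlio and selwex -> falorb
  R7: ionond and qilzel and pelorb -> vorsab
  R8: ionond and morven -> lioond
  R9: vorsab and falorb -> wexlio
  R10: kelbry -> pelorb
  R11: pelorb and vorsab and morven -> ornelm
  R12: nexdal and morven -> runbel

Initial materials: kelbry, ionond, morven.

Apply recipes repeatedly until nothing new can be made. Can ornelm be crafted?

Yes

Using R10, kelbry makes pelorb.
pelorb and ionond -> qilzel (R4).
ionond and qilzel and pelorb -> vorsab (R7).
pelorb and vorsab and morven -> ornelm (R11).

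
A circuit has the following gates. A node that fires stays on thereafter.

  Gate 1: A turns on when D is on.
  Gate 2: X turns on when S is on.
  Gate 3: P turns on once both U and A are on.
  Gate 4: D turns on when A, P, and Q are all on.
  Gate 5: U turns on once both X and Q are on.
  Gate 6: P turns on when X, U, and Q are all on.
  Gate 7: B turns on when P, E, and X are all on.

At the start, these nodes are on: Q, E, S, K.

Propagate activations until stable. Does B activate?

Yes

Gate 2: S on → X on.
Gate 5: X and Q on → U on.
Gate 6: X, U, and Q on → P on.
P, E, and X are on, so B turns on (Gate 7).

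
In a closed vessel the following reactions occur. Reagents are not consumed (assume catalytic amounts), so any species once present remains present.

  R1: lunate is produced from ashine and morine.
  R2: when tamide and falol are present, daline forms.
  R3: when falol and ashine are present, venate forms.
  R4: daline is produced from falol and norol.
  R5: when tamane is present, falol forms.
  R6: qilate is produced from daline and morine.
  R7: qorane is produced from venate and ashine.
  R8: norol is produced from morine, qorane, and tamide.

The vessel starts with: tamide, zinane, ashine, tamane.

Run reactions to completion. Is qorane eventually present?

Yes

tamane present → falol forms (R5).
falol and ashine present → venate forms (R3).
venate and ashine present → qorane forms (R7).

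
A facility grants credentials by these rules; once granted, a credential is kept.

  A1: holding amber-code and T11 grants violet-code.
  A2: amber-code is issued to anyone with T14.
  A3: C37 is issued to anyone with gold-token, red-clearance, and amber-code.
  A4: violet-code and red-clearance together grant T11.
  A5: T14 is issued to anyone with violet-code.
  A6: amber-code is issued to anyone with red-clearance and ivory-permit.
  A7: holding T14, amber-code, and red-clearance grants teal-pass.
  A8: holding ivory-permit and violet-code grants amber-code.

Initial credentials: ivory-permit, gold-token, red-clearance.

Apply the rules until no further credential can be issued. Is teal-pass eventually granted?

teal-pass would need T14, amber-code, and red-clearance (A7), but T14 is never granted.

No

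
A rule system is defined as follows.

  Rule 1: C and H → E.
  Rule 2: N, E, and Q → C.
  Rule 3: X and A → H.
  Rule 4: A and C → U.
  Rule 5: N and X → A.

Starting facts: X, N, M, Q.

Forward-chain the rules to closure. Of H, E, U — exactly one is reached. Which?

N and X hold, so A follows (Rule 5).
From X and A, Rule 3 gives H.
E would need C and H (Rule 1), but C is never established. U would need A and C (Rule 4), but C is never established.

H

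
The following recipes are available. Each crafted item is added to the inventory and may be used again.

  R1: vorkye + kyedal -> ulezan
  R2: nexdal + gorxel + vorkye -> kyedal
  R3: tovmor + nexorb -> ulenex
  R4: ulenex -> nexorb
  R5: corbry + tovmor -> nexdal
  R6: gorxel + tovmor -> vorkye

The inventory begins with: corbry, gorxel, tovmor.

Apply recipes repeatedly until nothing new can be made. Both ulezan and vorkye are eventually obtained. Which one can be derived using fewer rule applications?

vorkye

vorkye: gorxel + tovmor -> vorkye (R6). [1 rule application]
ulezan: Using R6, gorxel and tovmor make vorkye. corbry + tovmor -> nexdal (R5). nexdal + gorxel + vorkye -> kyedal (R2). vorkye + kyedal -> ulezan (R1). [4 rule applications]
vorkye needs fewer.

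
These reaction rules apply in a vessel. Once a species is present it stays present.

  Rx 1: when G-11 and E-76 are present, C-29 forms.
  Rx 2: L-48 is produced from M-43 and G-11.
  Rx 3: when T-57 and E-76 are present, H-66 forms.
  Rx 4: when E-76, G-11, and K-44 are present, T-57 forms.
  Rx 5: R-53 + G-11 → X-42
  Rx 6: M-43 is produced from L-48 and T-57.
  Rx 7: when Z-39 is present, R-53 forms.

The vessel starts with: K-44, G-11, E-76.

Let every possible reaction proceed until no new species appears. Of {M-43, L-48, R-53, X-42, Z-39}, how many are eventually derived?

M-43 would need L-48 and T-57 (Rx 6), but L-48 never forms.
L-48 would need M-43 and G-11 (Rx 2), but M-43 never forms.
R-53 would need Z-39 (Rx 7), but Z-39 never forms.
X-42 would need R-53 and G-11 (Rx 5), but R-53 never forms.
No rule produces Z-39, and it is not given.
None of the 5 are reached.

0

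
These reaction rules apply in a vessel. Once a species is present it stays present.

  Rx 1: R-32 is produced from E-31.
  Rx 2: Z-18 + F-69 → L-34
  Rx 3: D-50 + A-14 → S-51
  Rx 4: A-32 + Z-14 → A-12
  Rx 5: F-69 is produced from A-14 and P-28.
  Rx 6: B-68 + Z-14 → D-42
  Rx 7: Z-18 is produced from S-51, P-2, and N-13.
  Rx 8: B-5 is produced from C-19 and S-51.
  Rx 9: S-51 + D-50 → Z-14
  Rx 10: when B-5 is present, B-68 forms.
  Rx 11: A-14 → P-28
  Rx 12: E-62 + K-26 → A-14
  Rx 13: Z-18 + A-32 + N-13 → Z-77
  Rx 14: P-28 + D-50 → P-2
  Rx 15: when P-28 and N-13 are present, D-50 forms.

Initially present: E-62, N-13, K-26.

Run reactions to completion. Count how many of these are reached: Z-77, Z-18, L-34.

2

E-62 and K-26 present → A-14 forms (Rx 12).
A-14 present → P-28 forms (Rx 11).
A-14 and P-28 present → F-69 forms (Rx 5).
P-28 and N-13 present → D-50 forms (Rx 15).
D-50 and A-14 present → S-51 forms (Rx 3).
P-28 and D-50 present → P-2 forms (Rx 14).
S-51, P-2, and N-13 present → Z-18 forms (Rx 7).
Z-18 and F-69 present → L-34 forms (Rx 2).
Z-77 would need Z-18, A-32, and N-13 (Rx 13), but A-32 never forms.
Z-18: reached.
L-34: reached.
Reached: Z-18 and L-34 — 2 of the 3.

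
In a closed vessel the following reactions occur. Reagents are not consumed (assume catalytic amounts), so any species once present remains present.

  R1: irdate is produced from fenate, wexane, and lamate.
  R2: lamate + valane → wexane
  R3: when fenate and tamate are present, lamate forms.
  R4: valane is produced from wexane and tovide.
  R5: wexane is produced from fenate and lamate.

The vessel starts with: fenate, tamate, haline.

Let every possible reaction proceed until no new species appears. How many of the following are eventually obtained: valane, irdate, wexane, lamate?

3

fenate and tamate present → lamate forms (R3).
fenate and lamate present → wexane forms (R5).
fenate, wexane, and lamate present → irdate forms (R1).
valane would need wexane and tovide (R4), but tovide never forms.
irdate: reached.
wexane: reached.
lamate: reached.
Reached: irdate, wexane, and lamate — 3 of the 4.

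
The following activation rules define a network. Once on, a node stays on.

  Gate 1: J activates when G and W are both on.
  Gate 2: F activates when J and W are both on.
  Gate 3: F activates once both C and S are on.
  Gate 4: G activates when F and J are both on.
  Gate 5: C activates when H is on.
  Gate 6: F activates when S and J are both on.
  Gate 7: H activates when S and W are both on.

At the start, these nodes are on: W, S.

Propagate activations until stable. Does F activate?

Yes

Gate 7: S and W on → H on.
Gate 5: H on → C on.
Gate 3: C and S on → F on.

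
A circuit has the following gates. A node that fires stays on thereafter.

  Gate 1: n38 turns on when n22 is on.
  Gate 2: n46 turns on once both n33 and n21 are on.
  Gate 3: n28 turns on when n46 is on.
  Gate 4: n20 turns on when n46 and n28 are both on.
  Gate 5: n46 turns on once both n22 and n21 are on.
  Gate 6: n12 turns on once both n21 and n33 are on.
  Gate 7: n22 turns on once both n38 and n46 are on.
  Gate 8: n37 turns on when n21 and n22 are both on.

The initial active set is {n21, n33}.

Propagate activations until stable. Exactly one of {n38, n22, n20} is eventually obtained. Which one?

n20

Gate 2: n33 and n21 on → n46 on.
n46 is on, so n28 turns on (Gate 3).
n46 and n28 are on, so n20 turns on (Gate 4).
n22 would need n38 and n46 (Gate 7), but n38 never turns on. n38 would need n22 (Gate 1), but n22 never turns on.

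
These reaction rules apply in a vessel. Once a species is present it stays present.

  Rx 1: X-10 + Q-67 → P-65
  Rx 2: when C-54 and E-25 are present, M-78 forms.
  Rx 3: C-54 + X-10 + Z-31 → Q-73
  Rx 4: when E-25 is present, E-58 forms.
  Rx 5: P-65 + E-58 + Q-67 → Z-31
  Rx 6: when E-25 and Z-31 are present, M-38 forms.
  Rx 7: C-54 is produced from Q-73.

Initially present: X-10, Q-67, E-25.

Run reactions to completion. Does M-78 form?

M-78 would need C-54 and E-25 (Rx 2), but C-54 never forms.

No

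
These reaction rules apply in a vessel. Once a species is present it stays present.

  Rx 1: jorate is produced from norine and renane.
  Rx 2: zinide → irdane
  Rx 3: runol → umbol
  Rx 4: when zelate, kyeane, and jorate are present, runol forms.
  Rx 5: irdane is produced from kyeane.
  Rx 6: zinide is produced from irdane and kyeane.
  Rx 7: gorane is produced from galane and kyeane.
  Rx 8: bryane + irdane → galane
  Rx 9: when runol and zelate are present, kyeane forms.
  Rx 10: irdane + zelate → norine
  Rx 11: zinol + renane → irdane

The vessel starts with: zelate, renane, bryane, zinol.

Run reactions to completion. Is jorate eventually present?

zinol and renane present → irdane forms (Rx 11).
irdane and zelate present → norine forms (Rx 10).
norine and renane present → jorate forms (Rx 1).

Yes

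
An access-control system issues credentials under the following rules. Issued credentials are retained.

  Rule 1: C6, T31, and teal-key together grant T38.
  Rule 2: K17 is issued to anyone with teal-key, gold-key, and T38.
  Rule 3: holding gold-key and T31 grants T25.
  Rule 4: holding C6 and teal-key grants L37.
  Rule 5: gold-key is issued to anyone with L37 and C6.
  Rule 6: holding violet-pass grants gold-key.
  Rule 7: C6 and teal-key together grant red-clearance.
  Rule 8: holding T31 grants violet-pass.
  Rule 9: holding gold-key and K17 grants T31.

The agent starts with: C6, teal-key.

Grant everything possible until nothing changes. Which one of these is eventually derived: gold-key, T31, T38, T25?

gold-key

Holding C6 and teal-key grants L37 (Rule 4).
Holding L37 and C6 grants gold-key (Rule 5).
T31 would need gold-key and K17 (Rule 9), but K17 is never granted. T38 would need C6, T31, and teal-key (Rule 1), but T31 is never granted. T25 would need gold-key and T31 (Rule 3), but T31 is never granted.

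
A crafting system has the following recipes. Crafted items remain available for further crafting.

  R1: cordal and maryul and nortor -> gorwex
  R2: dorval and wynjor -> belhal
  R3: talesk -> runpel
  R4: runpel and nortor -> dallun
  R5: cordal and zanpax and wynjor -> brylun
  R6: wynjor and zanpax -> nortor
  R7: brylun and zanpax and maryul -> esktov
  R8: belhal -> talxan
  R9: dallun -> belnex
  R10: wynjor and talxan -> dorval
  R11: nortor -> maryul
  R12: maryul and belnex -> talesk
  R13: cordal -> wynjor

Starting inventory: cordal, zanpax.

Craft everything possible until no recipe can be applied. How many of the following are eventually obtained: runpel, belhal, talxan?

0

runpel would need talesk (R3), but talesk is never obtained.
belhal would need dorval and wynjor (R2), but dorval is never obtained.
talxan would need belhal (R8), but belhal is never obtained.
None of the 3 are reached.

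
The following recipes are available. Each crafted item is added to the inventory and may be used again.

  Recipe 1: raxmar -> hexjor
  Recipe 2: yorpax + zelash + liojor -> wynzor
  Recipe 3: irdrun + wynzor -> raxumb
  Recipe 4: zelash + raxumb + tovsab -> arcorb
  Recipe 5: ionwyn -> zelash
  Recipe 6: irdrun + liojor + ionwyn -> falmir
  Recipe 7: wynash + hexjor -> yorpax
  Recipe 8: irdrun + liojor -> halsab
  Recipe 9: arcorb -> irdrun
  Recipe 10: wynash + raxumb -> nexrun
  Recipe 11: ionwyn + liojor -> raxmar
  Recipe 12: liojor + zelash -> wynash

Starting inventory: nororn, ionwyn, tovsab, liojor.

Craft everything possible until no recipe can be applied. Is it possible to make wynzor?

Using Recipe 11, ionwyn and liojor make raxmar.
Using Recipe 5, ionwyn makes zelash.
raxmar -> hexjor (Recipe 1).
liojor + zelash -> wynash (Recipe 12).
wynash + hexjor -> yorpax (Recipe 7).
yorpax + zelash + liojor -> wynzor (Recipe 2).

Yes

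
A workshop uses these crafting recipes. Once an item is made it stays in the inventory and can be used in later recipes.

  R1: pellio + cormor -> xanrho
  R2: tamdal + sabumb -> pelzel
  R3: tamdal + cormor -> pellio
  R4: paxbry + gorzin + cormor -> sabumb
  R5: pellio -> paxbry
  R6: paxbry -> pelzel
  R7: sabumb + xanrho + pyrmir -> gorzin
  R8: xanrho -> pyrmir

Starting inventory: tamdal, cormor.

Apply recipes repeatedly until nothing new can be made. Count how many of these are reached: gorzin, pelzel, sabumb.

1

Using R3, tamdal and cormor make pellio.
pellio -> paxbry (R5).
Using R6, paxbry makes pelzel.
gorzin would need sabumb, xanrho, and pyrmir (R7), but sabumb is never obtained.
pelzel: reached.
sabumb would need paxbry, gorzin, and cormor (R4), but gorzin is never obtained.
Reached: pelzel — 1 of the 3.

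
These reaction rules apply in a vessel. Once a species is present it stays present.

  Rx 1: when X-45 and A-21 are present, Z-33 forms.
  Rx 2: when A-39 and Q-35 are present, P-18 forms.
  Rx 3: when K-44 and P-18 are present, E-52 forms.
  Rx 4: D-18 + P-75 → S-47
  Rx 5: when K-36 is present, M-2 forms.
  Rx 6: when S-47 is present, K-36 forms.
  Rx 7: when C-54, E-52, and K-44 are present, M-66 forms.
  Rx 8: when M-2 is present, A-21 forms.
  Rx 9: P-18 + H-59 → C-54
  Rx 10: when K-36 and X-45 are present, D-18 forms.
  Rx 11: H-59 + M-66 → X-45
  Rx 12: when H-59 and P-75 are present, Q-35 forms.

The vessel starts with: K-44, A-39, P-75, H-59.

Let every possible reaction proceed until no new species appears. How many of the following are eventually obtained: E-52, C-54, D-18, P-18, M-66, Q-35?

5

H-59 and P-75 present → Q-35 forms (Rx 12).
A-39 and Q-35 present → P-18 forms (Rx 2).
P-18 and H-59 present → C-54 forms (Rx 9).
K-44 and P-18 present → E-52 forms (Rx 3).
C-54, E-52, and K-44 present → M-66 forms (Rx 7).
E-52: reached.
C-54: reached.
D-18 would need K-36 and X-45 (Rx 10), but K-36 never forms.
P-18: reached.
M-66: reached.
Q-35: reached.
Reached: E-52, C-54, P-18, M-66, and Q-35 — 5 of the 6.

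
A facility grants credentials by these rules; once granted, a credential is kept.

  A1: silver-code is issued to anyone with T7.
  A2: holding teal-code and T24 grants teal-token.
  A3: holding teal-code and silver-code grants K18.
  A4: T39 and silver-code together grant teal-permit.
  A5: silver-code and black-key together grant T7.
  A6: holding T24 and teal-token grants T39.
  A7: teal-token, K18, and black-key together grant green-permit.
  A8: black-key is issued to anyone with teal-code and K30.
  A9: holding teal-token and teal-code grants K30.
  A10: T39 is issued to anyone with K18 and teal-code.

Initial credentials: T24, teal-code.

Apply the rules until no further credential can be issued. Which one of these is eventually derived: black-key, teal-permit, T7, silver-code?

Holding teal-code and T24 grants teal-token (A2).
Holding teal-token and teal-code grants K30 (A9).
Holding teal-code and K30 grants black-key (A8).
T7 would need silver-code and black-key (A5), but silver-code is never granted. teal-permit would need T39 and silver-code (A4), but silver-code is never granted. silver-code would need T7 (A1), but T7 is never granted.

black-key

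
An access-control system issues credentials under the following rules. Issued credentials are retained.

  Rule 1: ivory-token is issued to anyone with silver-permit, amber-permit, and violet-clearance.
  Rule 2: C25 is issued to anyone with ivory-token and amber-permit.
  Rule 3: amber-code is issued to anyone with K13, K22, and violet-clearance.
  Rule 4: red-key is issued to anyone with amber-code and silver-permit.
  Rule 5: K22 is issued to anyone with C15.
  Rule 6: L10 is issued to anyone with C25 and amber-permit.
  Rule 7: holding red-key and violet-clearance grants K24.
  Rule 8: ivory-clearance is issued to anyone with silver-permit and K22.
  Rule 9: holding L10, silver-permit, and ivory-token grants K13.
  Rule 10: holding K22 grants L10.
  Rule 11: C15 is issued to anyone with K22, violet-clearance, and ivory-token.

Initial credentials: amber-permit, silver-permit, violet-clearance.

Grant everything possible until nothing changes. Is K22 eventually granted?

No

K22 would need C15 (Rule 5), but C15 is never granted.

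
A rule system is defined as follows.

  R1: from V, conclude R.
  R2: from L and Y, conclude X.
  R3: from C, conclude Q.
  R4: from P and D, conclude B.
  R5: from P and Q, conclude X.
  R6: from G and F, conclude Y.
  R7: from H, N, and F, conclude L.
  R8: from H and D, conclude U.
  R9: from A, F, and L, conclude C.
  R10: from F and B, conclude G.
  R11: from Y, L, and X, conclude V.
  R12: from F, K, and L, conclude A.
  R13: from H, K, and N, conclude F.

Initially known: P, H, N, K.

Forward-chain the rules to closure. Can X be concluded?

Yes

H, K, and N hold, so F follows (R13).
H, N, and F hold, so L follows (R7).
From F, K, and L, R12 gives A.
A, F, and L hold, so C follows (R9).
C holds, so Q follows (R3).
P and Q hold, so X follows (R5).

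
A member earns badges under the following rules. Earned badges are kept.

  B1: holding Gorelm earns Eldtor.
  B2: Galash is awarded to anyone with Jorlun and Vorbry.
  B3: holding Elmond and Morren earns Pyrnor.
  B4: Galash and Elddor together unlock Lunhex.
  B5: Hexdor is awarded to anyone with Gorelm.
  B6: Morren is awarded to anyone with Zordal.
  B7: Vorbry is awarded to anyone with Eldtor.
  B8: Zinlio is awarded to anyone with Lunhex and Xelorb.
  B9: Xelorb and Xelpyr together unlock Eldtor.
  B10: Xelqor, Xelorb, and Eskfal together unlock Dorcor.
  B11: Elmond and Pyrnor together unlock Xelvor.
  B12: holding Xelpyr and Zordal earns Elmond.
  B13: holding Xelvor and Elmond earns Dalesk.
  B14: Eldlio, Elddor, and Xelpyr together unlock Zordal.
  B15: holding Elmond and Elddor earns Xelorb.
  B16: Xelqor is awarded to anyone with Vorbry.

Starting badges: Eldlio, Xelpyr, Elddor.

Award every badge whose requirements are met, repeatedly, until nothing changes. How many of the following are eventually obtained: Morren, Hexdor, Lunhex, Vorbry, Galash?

2

With Eldlio, Elddor, and Xelpyr, Zordal is earned (B14).
With Xelpyr and Zordal, Elmond is earned (B12).
With Zordal, Morren is earned (B6).
With Elmond and Elddor, Xelorb is earned (B15).
With Xelorb and Xelpyr, Eldtor is earned (B9).
With Eldtor, Vorbry is earned (B7).
Morren: reached.
Hexdor would need Gorelm (B5), but Gorelm is never earned.
Lunhex would need Galash and Elddor (B4), but Galash is never earned.
Vorbry: reached.
Galash would need Jorlun and Vorbry (B2), but Jorlun is never earned.
Reached: Morren and Vorbry — 2 of the 5.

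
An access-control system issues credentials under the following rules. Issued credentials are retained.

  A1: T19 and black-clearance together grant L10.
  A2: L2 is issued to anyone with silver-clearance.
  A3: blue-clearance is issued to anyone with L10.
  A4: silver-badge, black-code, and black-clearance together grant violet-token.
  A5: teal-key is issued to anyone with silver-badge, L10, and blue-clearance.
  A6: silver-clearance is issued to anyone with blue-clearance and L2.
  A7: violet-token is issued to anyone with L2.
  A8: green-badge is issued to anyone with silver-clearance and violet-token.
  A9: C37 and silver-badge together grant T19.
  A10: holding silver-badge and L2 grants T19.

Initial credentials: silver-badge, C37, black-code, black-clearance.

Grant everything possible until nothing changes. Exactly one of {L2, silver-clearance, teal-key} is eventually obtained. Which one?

Holding C37 and silver-badge grants T19 (A9).
Holding T19 and black-clearance grants L10 (A1).
Holding L10 grants blue-clearance (A3).
Holding silver-badge, L10, and blue-clearance grants teal-key (A5).
silver-clearance would need blue-clearance and L2 (A6), but L2 is never granted. L2 would need silver-clearance (A2), but silver-clearance is never granted.

teal-key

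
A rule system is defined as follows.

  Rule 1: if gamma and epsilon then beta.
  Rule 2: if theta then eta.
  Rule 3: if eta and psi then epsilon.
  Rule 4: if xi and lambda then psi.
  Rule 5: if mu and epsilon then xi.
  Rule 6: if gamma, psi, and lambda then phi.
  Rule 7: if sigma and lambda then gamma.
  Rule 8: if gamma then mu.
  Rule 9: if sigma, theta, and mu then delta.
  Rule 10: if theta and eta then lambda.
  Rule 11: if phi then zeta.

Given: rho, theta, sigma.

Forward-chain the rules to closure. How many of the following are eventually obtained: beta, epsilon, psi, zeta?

0

beta would need gamma and epsilon (Rule 1), but epsilon is never established.
epsilon would need eta and psi (Rule 3), but psi is never established.
psi would need xi and lambda (Rule 4), but xi is never established.
zeta would need phi (Rule 11), but phi is never established.
None of the 4 are reached.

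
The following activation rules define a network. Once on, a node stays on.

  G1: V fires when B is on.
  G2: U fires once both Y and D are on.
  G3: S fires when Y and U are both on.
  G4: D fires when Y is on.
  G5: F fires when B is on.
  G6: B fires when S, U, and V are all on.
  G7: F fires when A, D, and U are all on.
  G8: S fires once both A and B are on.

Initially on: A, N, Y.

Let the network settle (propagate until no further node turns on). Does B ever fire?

No

B would need S, U, and V (G6), but V never turns on.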